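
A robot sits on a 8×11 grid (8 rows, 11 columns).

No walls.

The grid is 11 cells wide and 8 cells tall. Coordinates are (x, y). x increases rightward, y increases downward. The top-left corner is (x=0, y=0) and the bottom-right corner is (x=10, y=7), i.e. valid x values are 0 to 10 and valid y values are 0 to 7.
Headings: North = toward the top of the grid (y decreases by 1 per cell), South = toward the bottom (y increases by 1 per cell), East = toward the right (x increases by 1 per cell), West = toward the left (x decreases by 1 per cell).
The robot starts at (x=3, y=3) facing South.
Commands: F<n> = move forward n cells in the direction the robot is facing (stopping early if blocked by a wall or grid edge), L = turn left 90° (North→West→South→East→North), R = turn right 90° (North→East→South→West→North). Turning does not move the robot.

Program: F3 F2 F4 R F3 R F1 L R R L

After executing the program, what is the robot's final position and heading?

Answer: Final position: (x=0, y=6), facing North

Derivation:
Start: (x=3, y=3), facing South
  F3: move forward 3, now at (x=3, y=6)
  F2: move forward 1/2 (blocked), now at (x=3, y=7)
  F4: move forward 0/4 (blocked), now at (x=3, y=7)
  R: turn right, now facing West
  F3: move forward 3, now at (x=0, y=7)
  R: turn right, now facing North
  F1: move forward 1, now at (x=0, y=6)
  L: turn left, now facing West
  R: turn right, now facing North
  R: turn right, now facing East
  L: turn left, now facing North
Final: (x=0, y=6), facing North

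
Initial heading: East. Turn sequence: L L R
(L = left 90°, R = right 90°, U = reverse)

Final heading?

Answer: Final heading: North

Derivation:
Start: East
  L (left (90° counter-clockwise)) -> North
  L (left (90° counter-clockwise)) -> West
  R (right (90° clockwise)) -> North
Final: North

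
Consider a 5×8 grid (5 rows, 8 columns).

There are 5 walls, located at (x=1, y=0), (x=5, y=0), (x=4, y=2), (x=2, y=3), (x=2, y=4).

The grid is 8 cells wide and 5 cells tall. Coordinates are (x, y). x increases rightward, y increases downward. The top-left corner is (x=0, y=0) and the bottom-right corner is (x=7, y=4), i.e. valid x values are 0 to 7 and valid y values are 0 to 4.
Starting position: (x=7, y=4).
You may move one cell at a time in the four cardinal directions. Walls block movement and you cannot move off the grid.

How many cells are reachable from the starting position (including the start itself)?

BFS flood-fill from (x=7, y=4):
  Distance 0: (x=7, y=4)
  Distance 1: (x=7, y=3), (x=6, y=4)
  Distance 2: (x=7, y=2), (x=6, y=3), (x=5, y=4)
  Distance 3: (x=7, y=1), (x=6, y=2), (x=5, y=3), (x=4, y=4)
  Distance 4: (x=7, y=0), (x=6, y=1), (x=5, y=2), (x=4, y=3), (x=3, y=4)
  Distance 5: (x=6, y=0), (x=5, y=1), (x=3, y=3)
  Distance 6: (x=4, y=1), (x=3, y=2)
  Distance 7: (x=4, y=0), (x=3, y=1), (x=2, y=2)
  Distance 8: (x=3, y=0), (x=2, y=1), (x=1, y=2)
  Distance 9: (x=2, y=0), (x=1, y=1), (x=0, y=2), (x=1, y=3)
  Distance 10: (x=0, y=1), (x=0, y=3), (x=1, y=4)
  Distance 11: (x=0, y=0), (x=0, y=4)
Total reachable: 35 (grid has 35 open cells total)

Answer: Reachable cells: 35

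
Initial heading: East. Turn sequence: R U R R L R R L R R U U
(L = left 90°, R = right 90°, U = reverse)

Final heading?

Answer: Final heading: North

Derivation:
Start: East
  R (right (90° clockwise)) -> South
  U (U-turn (180°)) -> North
  R (right (90° clockwise)) -> East
  R (right (90° clockwise)) -> South
  L (left (90° counter-clockwise)) -> East
  R (right (90° clockwise)) -> South
  R (right (90° clockwise)) -> West
  L (left (90° counter-clockwise)) -> South
  R (right (90° clockwise)) -> West
  R (right (90° clockwise)) -> North
  U (U-turn (180°)) -> South
  U (U-turn (180°)) -> North
Final: North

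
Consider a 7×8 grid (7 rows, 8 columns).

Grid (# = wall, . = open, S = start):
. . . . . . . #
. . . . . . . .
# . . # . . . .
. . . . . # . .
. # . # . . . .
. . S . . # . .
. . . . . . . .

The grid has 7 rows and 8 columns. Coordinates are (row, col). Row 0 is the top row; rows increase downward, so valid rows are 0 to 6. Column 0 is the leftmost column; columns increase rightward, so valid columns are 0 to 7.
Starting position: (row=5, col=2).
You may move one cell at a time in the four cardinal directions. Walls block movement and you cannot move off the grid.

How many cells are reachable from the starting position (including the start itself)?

BFS flood-fill from (row=5, col=2):
  Distance 0: (row=5, col=2)
  Distance 1: (row=4, col=2), (row=5, col=1), (row=5, col=3), (row=6, col=2)
  Distance 2: (row=3, col=2), (row=5, col=0), (row=5, col=4), (row=6, col=1), (row=6, col=3)
  Distance 3: (row=2, col=2), (row=3, col=1), (row=3, col=3), (row=4, col=0), (row=4, col=4), (row=6, col=0), (row=6, col=4)
  Distance 4: (row=1, col=2), (row=2, col=1), (row=3, col=0), (row=3, col=4), (row=4, col=5), (row=6, col=5)
  Distance 5: (row=0, col=2), (row=1, col=1), (row=1, col=3), (row=2, col=4), (row=4, col=6), (row=6, col=6)
  Distance 6: (row=0, col=1), (row=0, col=3), (row=1, col=0), (row=1, col=4), (row=2, col=5), (row=3, col=6), (row=4, col=7), (row=5, col=6), (row=6, col=7)
  Distance 7: (row=0, col=0), (row=0, col=4), (row=1, col=5), (row=2, col=6), (row=3, col=7), (row=5, col=7)
  Distance 8: (row=0, col=5), (row=1, col=6), (row=2, col=7)
  Distance 9: (row=0, col=6), (row=1, col=7)
Total reachable: 49 (grid has 49 open cells total)

Answer: Reachable cells: 49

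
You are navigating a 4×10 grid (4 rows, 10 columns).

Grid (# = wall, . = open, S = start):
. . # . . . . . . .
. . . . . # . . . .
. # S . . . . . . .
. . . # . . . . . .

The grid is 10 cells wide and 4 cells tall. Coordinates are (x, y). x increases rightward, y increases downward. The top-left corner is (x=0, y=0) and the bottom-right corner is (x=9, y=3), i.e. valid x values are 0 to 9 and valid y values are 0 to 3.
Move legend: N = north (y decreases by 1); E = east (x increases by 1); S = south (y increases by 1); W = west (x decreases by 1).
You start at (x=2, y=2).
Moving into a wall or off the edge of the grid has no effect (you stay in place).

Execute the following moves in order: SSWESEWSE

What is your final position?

Answer: Final position: (x=2, y=3)

Derivation:
Start: (x=2, y=2)
  S (south): (x=2, y=2) -> (x=2, y=3)
  S (south): blocked, stay at (x=2, y=3)
  W (west): (x=2, y=3) -> (x=1, y=3)
  E (east): (x=1, y=3) -> (x=2, y=3)
  S (south): blocked, stay at (x=2, y=3)
  E (east): blocked, stay at (x=2, y=3)
  W (west): (x=2, y=3) -> (x=1, y=3)
  S (south): blocked, stay at (x=1, y=3)
  E (east): (x=1, y=3) -> (x=2, y=3)
Final: (x=2, y=3)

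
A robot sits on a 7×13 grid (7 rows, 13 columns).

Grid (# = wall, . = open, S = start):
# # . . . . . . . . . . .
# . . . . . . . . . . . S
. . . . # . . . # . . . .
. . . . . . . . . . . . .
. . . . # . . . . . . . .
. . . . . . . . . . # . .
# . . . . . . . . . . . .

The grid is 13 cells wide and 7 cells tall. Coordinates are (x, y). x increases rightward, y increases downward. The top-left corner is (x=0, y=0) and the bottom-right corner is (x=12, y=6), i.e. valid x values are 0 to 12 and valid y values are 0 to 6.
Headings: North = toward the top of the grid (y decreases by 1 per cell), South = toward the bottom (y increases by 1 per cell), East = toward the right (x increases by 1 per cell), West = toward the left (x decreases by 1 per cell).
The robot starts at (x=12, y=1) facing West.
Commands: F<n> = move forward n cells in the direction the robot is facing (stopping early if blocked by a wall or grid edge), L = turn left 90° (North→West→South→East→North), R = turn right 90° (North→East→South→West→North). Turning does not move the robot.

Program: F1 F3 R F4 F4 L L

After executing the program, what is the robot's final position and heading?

Answer: Final position: (x=8, y=0), facing South

Derivation:
Start: (x=12, y=1), facing West
  F1: move forward 1, now at (x=11, y=1)
  F3: move forward 3, now at (x=8, y=1)
  R: turn right, now facing North
  F4: move forward 1/4 (blocked), now at (x=8, y=0)
  F4: move forward 0/4 (blocked), now at (x=8, y=0)
  L: turn left, now facing West
  L: turn left, now facing South
Final: (x=8, y=0), facing South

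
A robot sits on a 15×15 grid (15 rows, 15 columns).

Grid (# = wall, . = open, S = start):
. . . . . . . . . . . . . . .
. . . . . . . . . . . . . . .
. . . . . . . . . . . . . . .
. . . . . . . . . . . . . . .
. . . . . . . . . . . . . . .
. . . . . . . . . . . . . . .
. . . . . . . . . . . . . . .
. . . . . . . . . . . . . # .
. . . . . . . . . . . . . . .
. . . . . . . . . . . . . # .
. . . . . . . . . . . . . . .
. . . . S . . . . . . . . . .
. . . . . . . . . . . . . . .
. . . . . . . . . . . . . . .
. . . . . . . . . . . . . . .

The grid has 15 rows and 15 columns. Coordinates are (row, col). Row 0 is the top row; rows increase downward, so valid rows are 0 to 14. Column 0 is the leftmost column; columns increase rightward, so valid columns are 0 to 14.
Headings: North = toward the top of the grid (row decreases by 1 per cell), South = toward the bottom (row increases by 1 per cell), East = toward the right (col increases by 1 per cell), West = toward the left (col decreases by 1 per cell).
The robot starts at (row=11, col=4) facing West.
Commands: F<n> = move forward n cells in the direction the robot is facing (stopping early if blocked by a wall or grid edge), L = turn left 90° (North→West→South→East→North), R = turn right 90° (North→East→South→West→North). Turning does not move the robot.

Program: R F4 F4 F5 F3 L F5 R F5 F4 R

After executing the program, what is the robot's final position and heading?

Answer: Final position: (row=0, col=0), facing East

Derivation:
Start: (row=11, col=4), facing West
  R: turn right, now facing North
  F4: move forward 4, now at (row=7, col=4)
  F4: move forward 4, now at (row=3, col=4)
  F5: move forward 3/5 (blocked), now at (row=0, col=4)
  F3: move forward 0/3 (blocked), now at (row=0, col=4)
  L: turn left, now facing West
  F5: move forward 4/5 (blocked), now at (row=0, col=0)
  R: turn right, now facing North
  F5: move forward 0/5 (blocked), now at (row=0, col=0)
  F4: move forward 0/4 (blocked), now at (row=0, col=0)
  R: turn right, now facing East
Final: (row=0, col=0), facing East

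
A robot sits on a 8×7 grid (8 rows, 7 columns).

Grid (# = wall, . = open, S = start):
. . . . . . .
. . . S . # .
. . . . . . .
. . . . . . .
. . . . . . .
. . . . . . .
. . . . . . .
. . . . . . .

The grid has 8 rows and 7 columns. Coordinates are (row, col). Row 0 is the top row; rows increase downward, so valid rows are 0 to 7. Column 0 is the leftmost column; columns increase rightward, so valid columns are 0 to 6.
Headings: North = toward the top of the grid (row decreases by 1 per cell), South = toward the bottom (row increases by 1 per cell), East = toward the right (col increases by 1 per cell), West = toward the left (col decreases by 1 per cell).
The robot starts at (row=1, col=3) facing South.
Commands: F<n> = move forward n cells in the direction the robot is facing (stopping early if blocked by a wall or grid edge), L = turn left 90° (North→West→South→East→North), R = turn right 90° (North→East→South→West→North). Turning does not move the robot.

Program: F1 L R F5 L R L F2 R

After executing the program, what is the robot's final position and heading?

Answer: Final position: (row=7, col=5), facing South

Derivation:
Start: (row=1, col=3), facing South
  F1: move forward 1, now at (row=2, col=3)
  L: turn left, now facing East
  R: turn right, now facing South
  F5: move forward 5, now at (row=7, col=3)
  L: turn left, now facing East
  R: turn right, now facing South
  L: turn left, now facing East
  F2: move forward 2, now at (row=7, col=5)
  R: turn right, now facing South
Final: (row=7, col=5), facing South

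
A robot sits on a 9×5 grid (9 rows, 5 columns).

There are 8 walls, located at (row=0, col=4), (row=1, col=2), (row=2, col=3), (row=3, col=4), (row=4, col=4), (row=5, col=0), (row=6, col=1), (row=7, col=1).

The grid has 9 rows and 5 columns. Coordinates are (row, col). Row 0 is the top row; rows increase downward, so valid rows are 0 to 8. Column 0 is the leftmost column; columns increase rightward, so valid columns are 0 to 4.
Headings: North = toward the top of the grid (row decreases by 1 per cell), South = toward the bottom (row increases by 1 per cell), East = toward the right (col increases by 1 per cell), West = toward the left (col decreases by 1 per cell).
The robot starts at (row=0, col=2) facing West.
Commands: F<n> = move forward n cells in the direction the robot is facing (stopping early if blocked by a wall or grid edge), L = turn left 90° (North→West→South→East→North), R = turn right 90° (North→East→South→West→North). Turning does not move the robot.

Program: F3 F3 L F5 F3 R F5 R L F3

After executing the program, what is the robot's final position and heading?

Answer: Final position: (row=4, col=0), facing West

Derivation:
Start: (row=0, col=2), facing West
  F3: move forward 2/3 (blocked), now at (row=0, col=0)
  F3: move forward 0/3 (blocked), now at (row=0, col=0)
  L: turn left, now facing South
  F5: move forward 4/5 (blocked), now at (row=4, col=0)
  F3: move forward 0/3 (blocked), now at (row=4, col=0)
  R: turn right, now facing West
  F5: move forward 0/5 (blocked), now at (row=4, col=0)
  R: turn right, now facing North
  L: turn left, now facing West
  F3: move forward 0/3 (blocked), now at (row=4, col=0)
Final: (row=4, col=0), facing West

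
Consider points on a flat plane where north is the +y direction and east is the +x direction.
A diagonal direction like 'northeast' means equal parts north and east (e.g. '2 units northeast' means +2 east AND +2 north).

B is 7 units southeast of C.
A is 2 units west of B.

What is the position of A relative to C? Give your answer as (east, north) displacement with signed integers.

Answer: A is at (east=5, north=-7) relative to C.

Derivation:
Place C at the origin (east=0, north=0).
  B is 7 units southeast of C: delta (east=+7, north=-7); B at (east=7, north=-7).
  A is 2 units west of B: delta (east=-2, north=+0); A at (east=5, north=-7).
Therefore A relative to C: (east=5, north=-7).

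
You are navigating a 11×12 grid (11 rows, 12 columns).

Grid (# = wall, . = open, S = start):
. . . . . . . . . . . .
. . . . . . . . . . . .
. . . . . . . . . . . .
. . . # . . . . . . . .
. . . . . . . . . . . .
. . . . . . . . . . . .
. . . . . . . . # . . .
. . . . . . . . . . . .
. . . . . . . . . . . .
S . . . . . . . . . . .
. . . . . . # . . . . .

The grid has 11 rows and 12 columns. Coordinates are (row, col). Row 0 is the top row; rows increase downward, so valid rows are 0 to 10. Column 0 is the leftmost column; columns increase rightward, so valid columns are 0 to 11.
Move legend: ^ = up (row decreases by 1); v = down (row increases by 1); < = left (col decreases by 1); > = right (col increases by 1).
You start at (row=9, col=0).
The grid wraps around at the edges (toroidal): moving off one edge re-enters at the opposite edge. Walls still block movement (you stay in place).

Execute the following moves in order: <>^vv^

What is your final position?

Start: (row=9, col=0)
  < (left): (row=9, col=0) -> (row=9, col=11)
  > (right): (row=9, col=11) -> (row=9, col=0)
  ^ (up): (row=9, col=0) -> (row=8, col=0)
  v (down): (row=8, col=0) -> (row=9, col=0)
  v (down): (row=9, col=0) -> (row=10, col=0)
  ^ (up): (row=10, col=0) -> (row=9, col=0)
Final: (row=9, col=0)

Answer: Final position: (row=9, col=0)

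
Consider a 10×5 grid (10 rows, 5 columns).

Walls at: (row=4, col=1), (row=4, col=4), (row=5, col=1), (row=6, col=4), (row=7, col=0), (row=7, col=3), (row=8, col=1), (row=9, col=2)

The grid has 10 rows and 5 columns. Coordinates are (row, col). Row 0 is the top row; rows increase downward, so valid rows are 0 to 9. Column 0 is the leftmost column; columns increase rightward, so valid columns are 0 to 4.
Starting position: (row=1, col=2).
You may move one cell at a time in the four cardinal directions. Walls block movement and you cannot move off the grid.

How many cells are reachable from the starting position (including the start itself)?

BFS flood-fill from (row=1, col=2):
  Distance 0: (row=1, col=2)
  Distance 1: (row=0, col=2), (row=1, col=1), (row=1, col=3), (row=2, col=2)
  Distance 2: (row=0, col=1), (row=0, col=3), (row=1, col=0), (row=1, col=4), (row=2, col=1), (row=2, col=3), (row=3, col=2)
  Distance 3: (row=0, col=0), (row=0, col=4), (row=2, col=0), (row=2, col=4), (row=3, col=1), (row=3, col=3), (row=4, col=2)
  Distance 4: (row=3, col=0), (row=3, col=4), (row=4, col=3), (row=5, col=2)
  Distance 5: (row=4, col=0), (row=5, col=3), (row=6, col=2)
  Distance 6: (row=5, col=0), (row=5, col=4), (row=6, col=1), (row=6, col=3), (row=7, col=2)
  Distance 7: (row=6, col=0), (row=7, col=1), (row=8, col=2)
  Distance 8: (row=8, col=3)
  Distance 9: (row=8, col=4), (row=9, col=3)
  Distance 10: (row=7, col=4), (row=9, col=4)
Total reachable: 39 (grid has 42 open cells total)

Answer: Reachable cells: 39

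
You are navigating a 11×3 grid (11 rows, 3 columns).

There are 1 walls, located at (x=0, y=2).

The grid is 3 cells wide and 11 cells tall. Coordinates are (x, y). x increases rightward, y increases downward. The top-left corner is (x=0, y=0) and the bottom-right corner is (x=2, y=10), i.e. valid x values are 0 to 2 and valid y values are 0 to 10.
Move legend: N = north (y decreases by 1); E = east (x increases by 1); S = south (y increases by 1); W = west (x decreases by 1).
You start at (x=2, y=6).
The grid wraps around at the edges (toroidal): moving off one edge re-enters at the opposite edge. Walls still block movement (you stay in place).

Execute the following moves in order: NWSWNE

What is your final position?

Answer: Final position: (x=1, y=5)

Derivation:
Start: (x=2, y=6)
  N (north): (x=2, y=6) -> (x=2, y=5)
  W (west): (x=2, y=5) -> (x=1, y=5)
  S (south): (x=1, y=5) -> (x=1, y=6)
  W (west): (x=1, y=6) -> (x=0, y=6)
  N (north): (x=0, y=6) -> (x=0, y=5)
  E (east): (x=0, y=5) -> (x=1, y=5)
Final: (x=1, y=5)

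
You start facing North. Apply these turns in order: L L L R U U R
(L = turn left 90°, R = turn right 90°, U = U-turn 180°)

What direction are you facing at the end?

Start: North
  L (left (90° counter-clockwise)) -> West
  L (left (90° counter-clockwise)) -> South
  L (left (90° counter-clockwise)) -> East
  R (right (90° clockwise)) -> South
  U (U-turn (180°)) -> North
  U (U-turn (180°)) -> South
  R (right (90° clockwise)) -> West
Final: West

Answer: Final heading: West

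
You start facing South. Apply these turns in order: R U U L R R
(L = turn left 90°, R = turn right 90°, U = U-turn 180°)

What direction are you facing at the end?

Answer: Final heading: North

Derivation:
Start: South
  R (right (90° clockwise)) -> West
  U (U-turn (180°)) -> East
  U (U-turn (180°)) -> West
  L (left (90° counter-clockwise)) -> South
  R (right (90° clockwise)) -> West
  R (right (90° clockwise)) -> North
Final: North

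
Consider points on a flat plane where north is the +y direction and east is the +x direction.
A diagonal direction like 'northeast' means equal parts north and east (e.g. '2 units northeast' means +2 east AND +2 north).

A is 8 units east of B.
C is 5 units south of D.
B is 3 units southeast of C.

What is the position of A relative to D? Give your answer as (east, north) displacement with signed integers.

Place D at the origin (east=0, north=0).
  C is 5 units south of D: delta (east=+0, north=-5); C at (east=0, north=-5).
  B is 3 units southeast of C: delta (east=+3, north=-3); B at (east=3, north=-8).
  A is 8 units east of B: delta (east=+8, north=+0); A at (east=11, north=-8).
Therefore A relative to D: (east=11, north=-8).

Answer: A is at (east=11, north=-8) relative to D.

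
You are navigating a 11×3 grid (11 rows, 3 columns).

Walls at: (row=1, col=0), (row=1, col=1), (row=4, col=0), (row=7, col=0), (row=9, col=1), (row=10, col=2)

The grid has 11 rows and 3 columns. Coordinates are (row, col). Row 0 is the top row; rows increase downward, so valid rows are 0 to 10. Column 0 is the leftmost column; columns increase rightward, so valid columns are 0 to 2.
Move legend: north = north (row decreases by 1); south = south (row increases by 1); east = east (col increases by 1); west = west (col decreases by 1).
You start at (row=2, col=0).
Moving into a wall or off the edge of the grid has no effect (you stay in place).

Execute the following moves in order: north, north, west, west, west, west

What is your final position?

Answer: Final position: (row=2, col=0)

Derivation:
Start: (row=2, col=0)
  north (north): blocked, stay at (row=2, col=0)
  north (north): blocked, stay at (row=2, col=0)
  [×4]west (west): blocked, stay at (row=2, col=0)
Final: (row=2, col=0)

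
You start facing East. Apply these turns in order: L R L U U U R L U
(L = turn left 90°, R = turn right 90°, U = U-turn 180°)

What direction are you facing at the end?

Start: East
  L (left (90° counter-clockwise)) -> North
  R (right (90° clockwise)) -> East
  L (left (90° counter-clockwise)) -> North
  U (U-turn (180°)) -> South
  U (U-turn (180°)) -> North
  U (U-turn (180°)) -> South
  R (right (90° clockwise)) -> West
  L (left (90° counter-clockwise)) -> South
  U (U-turn (180°)) -> North
Final: North

Answer: Final heading: North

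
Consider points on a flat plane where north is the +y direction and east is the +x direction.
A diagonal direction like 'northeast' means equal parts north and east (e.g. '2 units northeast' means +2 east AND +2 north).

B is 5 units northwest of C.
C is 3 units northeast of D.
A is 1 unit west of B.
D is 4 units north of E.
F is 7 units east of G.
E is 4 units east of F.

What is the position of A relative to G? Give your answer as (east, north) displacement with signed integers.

Place G at the origin (east=0, north=0).
  F is 7 units east of G: delta (east=+7, north=+0); F at (east=7, north=0).
  E is 4 units east of F: delta (east=+4, north=+0); E at (east=11, north=0).
  D is 4 units north of E: delta (east=+0, north=+4); D at (east=11, north=4).
  C is 3 units northeast of D: delta (east=+3, north=+3); C at (east=14, north=7).
  B is 5 units northwest of C: delta (east=-5, north=+5); B at (east=9, north=12).
  A is 1 unit west of B: delta (east=-1, north=+0); A at (east=8, north=12).
Therefore A relative to G: (east=8, north=12).

Answer: A is at (east=8, north=12) relative to G.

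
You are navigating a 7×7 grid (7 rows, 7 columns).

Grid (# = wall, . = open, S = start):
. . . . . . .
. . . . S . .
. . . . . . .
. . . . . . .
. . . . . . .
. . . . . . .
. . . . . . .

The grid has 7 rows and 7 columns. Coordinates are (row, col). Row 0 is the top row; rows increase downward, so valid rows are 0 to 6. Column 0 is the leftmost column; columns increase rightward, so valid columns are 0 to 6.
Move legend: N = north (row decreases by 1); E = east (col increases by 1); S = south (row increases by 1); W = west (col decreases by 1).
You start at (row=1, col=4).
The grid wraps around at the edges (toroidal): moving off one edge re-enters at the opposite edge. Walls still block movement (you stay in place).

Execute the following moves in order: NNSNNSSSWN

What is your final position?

Start: (row=1, col=4)
  N (north): (row=1, col=4) -> (row=0, col=4)
  N (north): (row=0, col=4) -> (row=6, col=4)
  S (south): (row=6, col=4) -> (row=0, col=4)
  N (north): (row=0, col=4) -> (row=6, col=4)
  N (north): (row=6, col=4) -> (row=5, col=4)
  S (south): (row=5, col=4) -> (row=6, col=4)
  S (south): (row=6, col=4) -> (row=0, col=4)
  S (south): (row=0, col=4) -> (row=1, col=4)
  W (west): (row=1, col=4) -> (row=1, col=3)
  N (north): (row=1, col=3) -> (row=0, col=3)
Final: (row=0, col=3)

Answer: Final position: (row=0, col=3)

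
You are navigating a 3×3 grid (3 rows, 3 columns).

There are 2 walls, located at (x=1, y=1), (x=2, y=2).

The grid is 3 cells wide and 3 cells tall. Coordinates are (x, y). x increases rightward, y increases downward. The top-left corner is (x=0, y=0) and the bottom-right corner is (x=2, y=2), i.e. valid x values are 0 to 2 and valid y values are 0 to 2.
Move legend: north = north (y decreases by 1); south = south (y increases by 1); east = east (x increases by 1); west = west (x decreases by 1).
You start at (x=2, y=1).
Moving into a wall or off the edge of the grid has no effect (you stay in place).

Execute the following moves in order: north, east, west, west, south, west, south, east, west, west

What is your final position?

Answer: Final position: (x=0, y=2)

Derivation:
Start: (x=2, y=1)
  north (north): (x=2, y=1) -> (x=2, y=0)
  east (east): blocked, stay at (x=2, y=0)
  west (west): (x=2, y=0) -> (x=1, y=0)
  west (west): (x=1, y=0) -> (x=0, y=0)
  south (south): (x=0, y=0) -> (x=0, y=1)
  west (west): blocked, stay at (x=0, y=1)
  south (south): (x=0, y=1) -> (x=0, y=2)
  east (east): (x=0, y=2) -> (x=1, y=2)
  west (west): (x=1, y=2) -> (x=0, y=2)
  west (west): blocked, stay at (x=0, y=2)
Final: (x=0, y=2)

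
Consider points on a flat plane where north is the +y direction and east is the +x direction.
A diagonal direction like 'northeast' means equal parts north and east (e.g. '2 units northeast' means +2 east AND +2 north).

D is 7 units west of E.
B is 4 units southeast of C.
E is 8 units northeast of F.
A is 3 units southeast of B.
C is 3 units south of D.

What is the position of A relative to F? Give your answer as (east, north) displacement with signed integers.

Place F at the origin (east=0, north=0).
  E is 8 units northeast of F: delta (east=+8, north=+8); E at (east=8, north=8).
  D is 7 units west of E: delta (east=-7, north=+0); D at (east=1, north=8).
  C is 3 units south of D: delta (east=+0, north=-3); C at (east=1, north=5).
  B is 4 units southeast of C: delta (east=+4, north=-4); B at (east=5, north=1).
  A is 3 units southeast of B: delta (east=+3, north=-3); A at (east=8, north=-2).
Therefore A relative to F: (east=8, north=-2).

Answer: A is at (east=8, north=-2) relative to F.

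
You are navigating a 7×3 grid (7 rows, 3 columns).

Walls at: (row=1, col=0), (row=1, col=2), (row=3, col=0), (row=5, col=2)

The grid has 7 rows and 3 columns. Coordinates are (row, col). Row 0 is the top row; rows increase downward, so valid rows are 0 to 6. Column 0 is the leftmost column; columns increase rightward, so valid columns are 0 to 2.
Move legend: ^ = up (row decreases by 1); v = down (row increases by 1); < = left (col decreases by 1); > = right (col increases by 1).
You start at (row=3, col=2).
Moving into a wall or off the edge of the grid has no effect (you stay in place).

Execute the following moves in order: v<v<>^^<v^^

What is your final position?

Answer: Final position: (row=2, col=1)

Derivation:
Start: (row=3, col=2)
  v (down): (row=3, col=2) -> (row=4, col=2)
  < (left): (row=4, col=2) -> (row=4, col=1)
  v (down): (row=4, col=1) -> (row=5, col=1)
  < (left): (row=5, col=1) -> (row=5, col=0)
  > (right): (row=5, col=0) -> (row=5, col=1)
  ^ (up): (row=5, col=1) -> (row=4, col=1)
  ^ (up): (row=4, col=1) -> (row=3, col=1)
  < (left): blocked, stay at (row=3, col=1)
  v (down): (row=3, col=1) -> (row=4, col=1)
  ^ (up): (row=4, col=1) -> (row=3, col=1)
  ^ (up): (row=3, col=1) -> (row=2, col=1)
Final: (row=2, col=1)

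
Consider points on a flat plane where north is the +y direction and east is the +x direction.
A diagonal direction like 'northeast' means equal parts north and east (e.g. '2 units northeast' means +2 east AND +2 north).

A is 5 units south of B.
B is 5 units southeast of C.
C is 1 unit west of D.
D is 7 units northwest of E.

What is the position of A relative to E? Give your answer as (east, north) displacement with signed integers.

Answer: A is at (east=-3, north=-3) relative to E.

Derivation:
Place E at the origin (east=0, north=0).
  D is 7 units northwest of E: delta (east=-7, north=+7); D at (east=-7, north=7).
  C is 1 unit west of D: delta (east=-1, north=+0); C at (east=-8, north=7).
  B is 5 units southeast of C: delta (east=+5, north=-5); B at (east=-3, north=2).
  A is 5 units south of B: delta (east=+0, north=-5); A at (east=-3, north=-3).
Therefore A relative to E: (east=-3, north=-3).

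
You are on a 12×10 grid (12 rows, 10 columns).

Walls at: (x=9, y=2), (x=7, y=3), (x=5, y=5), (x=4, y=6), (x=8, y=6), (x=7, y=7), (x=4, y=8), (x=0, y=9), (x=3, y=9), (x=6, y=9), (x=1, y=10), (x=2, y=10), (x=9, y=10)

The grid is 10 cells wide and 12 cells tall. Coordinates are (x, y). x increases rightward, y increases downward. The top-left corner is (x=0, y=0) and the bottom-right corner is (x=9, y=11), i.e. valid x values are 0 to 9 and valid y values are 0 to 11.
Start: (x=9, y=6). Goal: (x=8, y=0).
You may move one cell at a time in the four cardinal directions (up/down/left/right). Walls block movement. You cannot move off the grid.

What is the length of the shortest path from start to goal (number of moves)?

Answer: Shortest path length: 7

Derivation:
BFS from (x=9, y=6) until reaching (x=8, y=0):
  Distance 0: (x=9, y=6)
  Distance 1: (x=9, y=5), (x=9, y=7)
  Distance 2: (x=9, y=4), (x=8, y=5), (x=8, y=7), (x=9, y=8)
  Distance 3: (x=9, y=3), (x=8, y=4), (x=7, y=5), (x=8, y=8), (x=9, y=9)
  Distance 4: (x=8, y=3), (x=7, y=4), (x=6, y=5), (x=7, y=6), (x=7, y=8), (x=8, y=9)
  Distance 5: (x=8, y=2), (x=6, y=4), (x=6, y=6), (x=6, y=8), (x=7, y=9), (x=8, y=10)
  Distance 6: (x=8, y=1), (x=7, y=2), (x=6, y=3), (x=5, y=4), (x=5, y=6), (x=6, y=7), (x=5, y=8), (x=7, y=10), (x=8, y=11)
  Distance 7: (x=8, y=0), (x=7, y=1), (x=9, y=1), (x=6, y=2), (x=5, y=3), (x=4, y=4), (x=5, y=7), (x=5, y=9), (x=6, y=10), (x=7, y=11), (x=9, y=11)  <- goal reached here
One shortest path (7 moves): (x=9, y=6) -> (x=9, y=5) -> (x=8, y=5) -> (x=8, y=4) -> (x=8, y=3) -> (x=8, y=2) -> (x=8, y=1) -> (x=8, y=0)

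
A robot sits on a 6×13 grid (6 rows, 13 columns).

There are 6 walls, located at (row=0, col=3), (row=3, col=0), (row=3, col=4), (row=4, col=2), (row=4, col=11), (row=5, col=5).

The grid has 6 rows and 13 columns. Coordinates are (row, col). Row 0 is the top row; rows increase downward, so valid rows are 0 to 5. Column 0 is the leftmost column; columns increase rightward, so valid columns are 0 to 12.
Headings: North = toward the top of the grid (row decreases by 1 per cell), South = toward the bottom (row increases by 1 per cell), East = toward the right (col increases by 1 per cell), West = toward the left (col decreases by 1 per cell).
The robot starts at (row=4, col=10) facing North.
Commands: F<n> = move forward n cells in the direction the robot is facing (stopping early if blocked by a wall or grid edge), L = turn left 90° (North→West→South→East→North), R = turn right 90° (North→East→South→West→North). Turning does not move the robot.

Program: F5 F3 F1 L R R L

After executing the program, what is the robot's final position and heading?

Start: (row=4, col=10), facing North
  F5: move forward 4/5 (blocked), now at (row=0, col=10)
  F3: move forward 0/3 (blocked), now at (row=0, col=10)
  F1: move forward 0/1 (blocked), now at (row=0, col=10)
  L: turn left, now facing West
  R: turn right, now facing North
  R: turn right, now facing East
  L: turn left, now facing North
Final: (row=0, col=10), facing North

Answer: Final position: (row=0, col=10), facing North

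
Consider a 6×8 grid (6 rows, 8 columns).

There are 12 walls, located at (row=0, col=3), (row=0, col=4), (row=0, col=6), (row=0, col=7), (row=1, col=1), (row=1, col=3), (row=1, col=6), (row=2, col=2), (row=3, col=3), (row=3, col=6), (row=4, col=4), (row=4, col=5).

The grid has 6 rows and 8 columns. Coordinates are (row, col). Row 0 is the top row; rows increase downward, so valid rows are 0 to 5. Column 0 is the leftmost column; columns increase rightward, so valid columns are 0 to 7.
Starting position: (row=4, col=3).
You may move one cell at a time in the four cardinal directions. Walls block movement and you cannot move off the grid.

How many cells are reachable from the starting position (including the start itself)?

BFS flood-fill from (row=4, col=3):
  Distance 0: (row=4, col=3)
  Distance 1: (row=4, col=2), (row=5, col=3)
  Distance 2: (row=3, col=2), (row=4, col=1), (row=5, col=2), (row=5, col=4)
  Distance 3: (row=3, col=1), (row=4, col=0), (row=5, col=1), (row=5, col=5)
  Distance 4: (row=2, col=1), (row=3, col=0), (row=5, col=0), (row=5, col=6)
  Distance 5: (row=2, col=0), (row=4, col=6), (row=5, col=7)
  Distance 6: (row=1, col=0), (row=4, col=7)
  Distance 7: (row=0, col=0), (row=3, col=7)
  Distance 8: (row=0, col=1), (row=2, col=7)
  Distance 9: (row=0, col=2), (row=1, col=7), (row=2, col=6)
  Distance 10: (row=1, col=2), (row=2, col=5)
  Distance 11: (row=1, col=5), (row=2, col=4), (row=3, col=5)
  Distance 12: (row=0, col=5), (row=1, col=4), (row=2, col=3), (row=3, col=4)
Total reachable: 36 (grid has 36 open cells total)

Answer: Reachable cells: 36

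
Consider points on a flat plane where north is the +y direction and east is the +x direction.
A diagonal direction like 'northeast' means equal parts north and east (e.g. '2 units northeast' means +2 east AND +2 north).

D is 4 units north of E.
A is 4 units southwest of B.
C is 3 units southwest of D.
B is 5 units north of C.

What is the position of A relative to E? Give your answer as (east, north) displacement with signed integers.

Place E at the origin (east=0, north=0).
  D is 4 units north of E: delta (east=+0, north=+4); D at (east=0, north=4).
  C is 3 units southwest of D: delta (east=-3, north=-3); C at (east=-3, north=1).
  B is 5 units north of C: delta (east=+0, north=+5); B at (east=-3, north=6).
  A is 4 units southwest of B: delta (east=-4, north=-4); A at (east=-7, north=2).
Therefore A relative to E: (east=-7, north=2).

Answer: A is at (east=-7, north=2) relative to E.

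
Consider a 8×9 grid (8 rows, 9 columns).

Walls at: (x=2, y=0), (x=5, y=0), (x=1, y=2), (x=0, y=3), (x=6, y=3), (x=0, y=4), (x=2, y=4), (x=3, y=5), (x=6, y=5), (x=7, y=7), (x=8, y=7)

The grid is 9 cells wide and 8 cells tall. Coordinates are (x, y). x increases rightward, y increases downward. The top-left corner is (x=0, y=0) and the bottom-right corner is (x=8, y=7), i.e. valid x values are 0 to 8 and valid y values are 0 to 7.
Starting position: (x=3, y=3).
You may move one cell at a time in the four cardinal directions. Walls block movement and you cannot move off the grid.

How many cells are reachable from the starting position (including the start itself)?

BFS flood-fill from (x=3, y=3):
  Distance 0: (x=3, y=3)
  Distance 1: (x=3, y=2), (x=2, y=3), (x=4, y=3), (x=3, y=4)
  Distance 2: (x=3, y=1), (x=2, y=2), (x=4, y=2), (x=1, y=3), (x=5, y=3), (x=4, y=4)
  Distance 3: (x=3, y=0), (x=2, y=1), (x=4, y=1), (x=5, y=2), (x=1, y=4), (x=5, y=4), (x=4, y=5)
  Distance 4: (x=4, y=0), (x=1, y=1), (x=5, y=1), (x=6, y=2), (x=6, y=4), (x=1, y=5), (x=5, y=5), (x=4, y=6)
  Distance 5: (x=1, y=0), (x=0, y=1), (x=6, y=1), (x=7, y=2), (x=7, y=4), (x=0, y=5), (x=2, y=5), (x=1, y=6), (x=3, y=6), (x=5, y=6), (x=4, y=7)
  Distance 6: (x=0, y=0), (x=6, y=0), (x=7, y=1), (x=0, y=2), (x=8, y=2), (x=7, y=3), (x=8, y=4), (x=7, y=5), (x=0, y=6), (x=2, y=6), (x=6, y=6), (x=1, y=7), (x=3, y=7), (x=5, y=7)
  Distance 7: (x=7, y=0), (x=8, y=1), (x=8, y=3), (x=8, y=5), (x=7, y=6), (x=0, y=7), (x=2, y=7), (x=6, y=7)
  Distance 8: (x=8, y=0), (x=8, y=6)
Total reachable: 61 (grid has 61 open cells total)

Answer: Reachable cells: 61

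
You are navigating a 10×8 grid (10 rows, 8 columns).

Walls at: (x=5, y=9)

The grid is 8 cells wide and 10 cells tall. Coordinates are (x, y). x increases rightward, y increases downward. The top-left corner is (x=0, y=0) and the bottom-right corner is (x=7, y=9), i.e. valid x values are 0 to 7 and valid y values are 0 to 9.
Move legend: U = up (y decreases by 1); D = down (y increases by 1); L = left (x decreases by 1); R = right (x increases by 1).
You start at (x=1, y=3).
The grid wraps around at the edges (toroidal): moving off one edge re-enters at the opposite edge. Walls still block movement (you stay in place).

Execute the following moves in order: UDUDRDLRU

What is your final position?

Start: (x=1, y=3)
  U (up): (x=1, y=3) -> (x=1, y=2)
  D (down): (x=1, y=2) -> (x=1, y=3)
  U (up): (x=1, y=3) -> (x=1, y=2)
  D (down): (x=1, y=2) -> (x=1, y=3)
  R (right): (x=1, y=3) -> (x=2, y=3)
  D (down): (x=2, y=3) -> (x=2, y=4)
  L (left): (x=2, y=4) -> (x=1, y=4)
  R (right): (x=1, y=4) -> (x=2, y=4)
  U (up): (x=2, y=4) -> (x=2, y=3)
Final: (x=2, y=3)

Answer: Final position: (x=2, y=3)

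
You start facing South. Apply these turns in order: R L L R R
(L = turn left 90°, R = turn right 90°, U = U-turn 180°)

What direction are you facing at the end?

Answer: Final heading: West

Derivation:
Start: South
  R (right (90° clockwise)) -> West
  L (left (90° counter-clockwise)) -> South
  L (left (90° counter-clockwise)) -> East
  R (right (90° clockwise)) -> South
  R (right (90° clockwise)) -> West
Final: West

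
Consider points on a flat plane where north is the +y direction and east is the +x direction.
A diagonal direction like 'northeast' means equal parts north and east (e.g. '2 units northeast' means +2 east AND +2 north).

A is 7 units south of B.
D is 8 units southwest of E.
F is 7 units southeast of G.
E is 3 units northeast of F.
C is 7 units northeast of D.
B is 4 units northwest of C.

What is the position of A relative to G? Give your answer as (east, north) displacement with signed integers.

Place G at the origin (east=0, north=0).
  F is 7 units southeast of G: delta (east=+7, north=-7); F at (east=7, north=-7).
  E is 3 units northeast of F: delta (east=+3, north=+3); E at (east=10, north=-4).
  D is 8 units southwest of E: delta (east=-8, north=-8); D at (east=2, north=-12).
  C is 7 units northeast of D: delta (east=+7, north=+7); C at (east=9, north=-5).
  B is 4 units northwest of C: delta (east=-4, north=+4); B at (east=5, north=-1).
  A is 7 units south of B: delta (east=+0, north=-7); A at (east=5, north=-8).
Therefore A relative to G: (east=5, north=-8).

Answer: A is at (east=5, north=-8) relative to G.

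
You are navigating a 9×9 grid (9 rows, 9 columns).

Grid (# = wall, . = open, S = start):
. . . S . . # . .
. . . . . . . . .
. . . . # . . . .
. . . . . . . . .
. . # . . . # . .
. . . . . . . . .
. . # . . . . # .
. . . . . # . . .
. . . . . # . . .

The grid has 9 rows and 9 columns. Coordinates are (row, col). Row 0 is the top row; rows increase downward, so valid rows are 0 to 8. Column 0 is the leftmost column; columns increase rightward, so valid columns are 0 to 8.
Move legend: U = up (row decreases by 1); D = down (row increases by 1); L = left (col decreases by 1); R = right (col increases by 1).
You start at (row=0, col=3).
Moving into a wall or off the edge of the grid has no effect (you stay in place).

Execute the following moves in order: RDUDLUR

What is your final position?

Start: (row=0, col=3)
  R (right): (row=0, col=3) -> (row=0, col=4)
  D (down): (row=0, col=4) -> (row=1, col=4)
  U (up): (row=1, col=4) -> (row=0, col=4)
  D (down): (row=0, col=4) -> (row=1, col=4)
  L (left): (row=1, col=4) -> (row=1, col=3)
  U (up): (row=1, col=3) -> (row=0, col=3)
  R (right): (row=0, col=3) -> (row=0, col=4)
Final: (row=0, col=4)

Answer: Final position: (row=0, col=4)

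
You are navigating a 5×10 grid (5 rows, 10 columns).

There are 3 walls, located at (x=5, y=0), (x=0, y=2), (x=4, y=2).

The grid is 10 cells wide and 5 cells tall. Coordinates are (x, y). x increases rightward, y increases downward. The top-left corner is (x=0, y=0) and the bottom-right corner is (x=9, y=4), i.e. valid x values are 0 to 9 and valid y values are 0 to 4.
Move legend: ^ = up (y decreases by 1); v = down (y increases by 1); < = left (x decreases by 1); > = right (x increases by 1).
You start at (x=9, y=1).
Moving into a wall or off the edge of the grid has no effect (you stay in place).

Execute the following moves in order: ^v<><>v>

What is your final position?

Answer: Final position: (x=9, y=2)

Derivation:
Start: (x=9, y=1)
  ^ (up): (x=9, y=1) -> (x=9, y=0)
  v (down): (x=9, y=0) -> (x=9, y=1)
  < (left): (x=9, y=1) -> (x=8, y=1)
  > (right): (x=8, y=1) -> (x=9, y=1)
  < (left): (x=9, y=1) -> (x=8, y=1)
  > (right): (x=8, y=1) -> (x=9, y=1)
  v (down): (x=9, y=1) -> (x=9, y=2)
  > (right): blocked, stay at (x=9, y=2)
Final: (x=9, y=2)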